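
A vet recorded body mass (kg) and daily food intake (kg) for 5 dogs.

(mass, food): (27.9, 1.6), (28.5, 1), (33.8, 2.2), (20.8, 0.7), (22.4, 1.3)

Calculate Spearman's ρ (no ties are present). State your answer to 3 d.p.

0.700

Rank mass: 3, 4, 5, 1, 2
Rank food: 4, 2, 5, 1, 3
d = rank(mass) − rank(food): -1, 2, 0, 0, -1; Σd² = 6
ρ = 1 − 6Σd² / [n(n²−1)] = 1 − 6×6 / (5×24) = 1 − 36/120 ≈ 0.700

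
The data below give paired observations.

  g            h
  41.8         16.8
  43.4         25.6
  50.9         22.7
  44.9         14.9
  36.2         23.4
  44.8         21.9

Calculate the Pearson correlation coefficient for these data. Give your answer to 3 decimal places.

n = 6, Σg = 262, Σh = 125.3, Σg² = 11555.1, Σh² = 2702.07, Σgh = 5465.92
nΣgh − ΣgΣh = 32795.52 − 32828.6 = -33.08
nΣg² − (Σg)² = 69330.6 − 68644 = 686.6; nΣh² − (Σh)² = 16212.42 − 15700.09 = 512.33
r = -33.08 / √(686.6 × 512.33) = -33.08 / 593.0985 ≈ -0.056

-0.056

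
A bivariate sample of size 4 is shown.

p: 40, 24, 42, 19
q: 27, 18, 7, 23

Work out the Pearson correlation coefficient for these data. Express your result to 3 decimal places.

n = 4, Σp = 125, Σq = 75, Σp² = 4301, Σq² = 1631, Σpq = 2243
nΣpq − ΣpΣq = 8972 − 9375 = -403
nΣp² − (Σp)² = 17204 − 15625 = 1579; nΣq² − (Σq)² = 6524 − 5625 = 899
r = -403 / √(1579 × 899) = -403 / 1191.4365 ≈ -0.338

-0.338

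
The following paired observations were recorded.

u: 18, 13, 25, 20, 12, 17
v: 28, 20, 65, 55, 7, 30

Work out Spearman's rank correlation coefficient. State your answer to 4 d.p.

0.9429

Rank u: 4, 2, 6, 5, 1, 3
Rank v: 3, 2, 6, 5, 1, 4
d = rank(u) − rank(v): 1, 0, 0, 0, 0, -1; Σd² = 2
ρ = 1 − 6Σd² / [n(n²−1)] = 1 − 6×2 / (6×35) = 1 − 12/210 ≈ 0.9429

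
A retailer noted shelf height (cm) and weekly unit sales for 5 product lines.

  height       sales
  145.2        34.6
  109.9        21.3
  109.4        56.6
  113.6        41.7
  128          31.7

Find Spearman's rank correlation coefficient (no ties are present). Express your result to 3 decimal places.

Rank height: 5, 2, 1, 3, 4
Rank sales: 3, 1, 5, 4, 2
d = rank(height) − rank(sales): 2, 1, -4, -1, 2; Σd² = 26
ρ = 1 − 6Σd² / [n(n²−1)] = 1 − 6×26 / (5×24) = 1 − 156/120 ≈ -0.300

-0.300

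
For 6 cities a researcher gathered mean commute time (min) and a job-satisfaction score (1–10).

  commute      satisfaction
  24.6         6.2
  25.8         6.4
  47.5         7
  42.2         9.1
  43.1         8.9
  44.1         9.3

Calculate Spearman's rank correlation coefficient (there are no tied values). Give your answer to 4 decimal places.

Rank commute: 1, 2, 6, 3, 4, 5
Rank satisfaction: 1, 2, 3, 5, 4, 6
d = rank(commute) − rank(satisfaction): 0, 0, 3, -2, 0, -1; Σd² = 14
ρ = 1 − 6Σd² / [n(n²−1)] = 1 − 6×14 / (6×35) = 1 − 84/210 ≈ 0.6000

0.6000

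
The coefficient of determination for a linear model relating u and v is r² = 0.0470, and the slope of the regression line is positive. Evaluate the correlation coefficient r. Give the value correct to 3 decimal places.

|r| = √0.0470 = 0.217
The association is positive, so r = 0.217.

0.217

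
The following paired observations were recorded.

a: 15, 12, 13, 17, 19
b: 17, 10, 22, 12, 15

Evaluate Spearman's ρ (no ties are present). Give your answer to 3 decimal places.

0.100

Rank a: 3, 1, 2, 4, 5
Rank b: 4, 1, 5, 2, 3
d = rank(a) − rank(b): -1, 0, -3, 2, 2; Σd² = 18
ρ = 1 − 6Σd² / [n(n²−1)] = 1 − 6×18 / (5×24) = 1 − 108/120 ≈ 0.100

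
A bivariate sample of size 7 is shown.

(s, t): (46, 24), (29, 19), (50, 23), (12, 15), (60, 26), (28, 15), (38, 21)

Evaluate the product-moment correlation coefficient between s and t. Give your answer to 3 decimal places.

n = 7, Σs = 263, Σt = 143, Σs² = 11429, Σt² = 3033, Σst = 5763
nΣst − ΣsΣt = 40341 − 37609 = 2732
nΣs² − (Σs)² = 80003 − 69169 = 10834; nΣt² − (Σt)² = 21231 − 20449 = 782
r = 2732 / √(10834 × 782) = 2732 / 2910.7023 ≈ 0.939

0.939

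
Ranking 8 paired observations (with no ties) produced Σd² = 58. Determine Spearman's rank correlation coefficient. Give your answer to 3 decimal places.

0.310

ρ = 1 − 6Σd² / [n(n²−1)] = 1 − 6×58 / (8×63)
  = 1 − 348/504 = 1 − 0.6905 ≈ 0.310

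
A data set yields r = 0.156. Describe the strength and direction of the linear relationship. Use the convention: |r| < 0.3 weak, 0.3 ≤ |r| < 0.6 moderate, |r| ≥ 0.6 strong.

r = 0.156 > 0 so the relationship is positive.
|r| = 0.156, which falls in the weak range.

weak positive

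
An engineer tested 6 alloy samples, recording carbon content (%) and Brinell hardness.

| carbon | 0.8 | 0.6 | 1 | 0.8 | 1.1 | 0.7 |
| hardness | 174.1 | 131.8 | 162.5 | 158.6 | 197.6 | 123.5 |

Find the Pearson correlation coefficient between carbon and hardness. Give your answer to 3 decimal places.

0.845

n = 6, Σx = 5, Σy = 948.1, Σx² = 4.34, Σy² = 153540.27, Σxy = 811.55
nΣxy − ΣxΣy = 4869.3 − 4740.5 = 128.8
nΣx² − (Σx)² = 26.04 − 25 = 1.04; nΣy² − (Σy)² = 921241.62 − 898893.61 = 22348.01
r = 128.8 / √(1.04 × 22348.01) = 128.8 / 152.4530 ≈ 0.845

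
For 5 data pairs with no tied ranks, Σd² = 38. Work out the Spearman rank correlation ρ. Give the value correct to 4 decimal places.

-0.9000

ρ = 1 − 6Σd² / [n(n²−1)] = 1 − 6×38 / (5×24)
  = 1 − 228/120 = 1 − 1.90000 ≈ -0.9000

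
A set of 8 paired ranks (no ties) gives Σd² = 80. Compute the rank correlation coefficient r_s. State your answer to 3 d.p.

ρ = 1 − 6Σd² / [n(n²−1)] = 1 − 6×80 / (8×63)
  = 1 − 480/504 = 1 − 0.9524 ≈ 0.048

0.048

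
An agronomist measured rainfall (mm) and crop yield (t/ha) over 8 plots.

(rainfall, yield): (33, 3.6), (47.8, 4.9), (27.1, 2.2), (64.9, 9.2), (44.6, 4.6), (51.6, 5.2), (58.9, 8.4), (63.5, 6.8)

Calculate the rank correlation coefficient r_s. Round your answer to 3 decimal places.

0.976

Rank rainfall: 2, 4, 1, 8, 3, 5, 6, 7
Rank yield: 2, 4, 1, 8, 3, 5, 7, 6
d = rank(rainfall) − rank(yield): 0, 0, 0, 0, 0, 0, -1, 1; Σd² = 2
ρ = 1 − 6Σd² / [n(n²−1)] = 1 − 6×2 / (8×63) = 1 − 12/504 ≈ 0.976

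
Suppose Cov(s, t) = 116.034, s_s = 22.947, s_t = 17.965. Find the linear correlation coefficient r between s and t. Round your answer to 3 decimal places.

0.281

r = Cov(s,t) / (s_s · s_t) = 116.034 / (22.947 × 17.965)
  = 116.034 / 412.2429 ≈ 0.281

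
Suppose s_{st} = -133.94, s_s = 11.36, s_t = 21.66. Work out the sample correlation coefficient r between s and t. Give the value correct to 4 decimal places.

r = Cov(s,t) / (s_s · s_t) = -133.94 / (11.36 × 21.66)
  = -133.94 / 246.0576 ≈ -0.5443

-0.5443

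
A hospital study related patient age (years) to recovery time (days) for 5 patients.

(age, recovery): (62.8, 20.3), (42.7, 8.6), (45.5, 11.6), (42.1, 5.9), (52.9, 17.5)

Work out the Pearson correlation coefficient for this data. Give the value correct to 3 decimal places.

0.952

n = 5, Σx = 246, Σy = 63.9, Σx² = 12408.2, Σy² = 961.67, Σxy = 3344
nΣxy − ΣxΣy = 16720 − 15719.4 = 1000.6
nΣx² − (Σx)² = 62041 − 60516 = 1525; nΣy² − (Σy)² = 4808.35 − 4083.21 = 725.14
r = 1000.6 / √(1525 × 725.14) = 1000.6 / 1051.5886 ≈ 0.952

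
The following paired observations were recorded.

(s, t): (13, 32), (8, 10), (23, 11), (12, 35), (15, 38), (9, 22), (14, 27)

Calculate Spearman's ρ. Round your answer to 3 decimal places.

0.321

Rank s: 4, 1, 7, 3, 6, 2, 5
Rank t: 5, 1, 2, 6, 7, 3, 4
d = rank(s) − rank(t): -1, 0, 5, -3, -1, -1, 1; Σd² = 38
ρ = 1 − 6Σd² / [n(n²−1)] = 1 − 6×38 / (7×48) = 1 − 228/336 ≈ 0.321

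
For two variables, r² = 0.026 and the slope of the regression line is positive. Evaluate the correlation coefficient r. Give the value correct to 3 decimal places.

0.161

|r| = √0.026 = 0.161
The association is positive, so r = 0.161.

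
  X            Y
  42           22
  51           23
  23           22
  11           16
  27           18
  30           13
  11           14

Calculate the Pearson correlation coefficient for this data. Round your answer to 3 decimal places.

0.662

n = 7, ΣX = 195, ΣY = 128, ΣX² = 6765, ΣY² = 2442, ΣXY = 3809
nΣXY − ΣXΣY = 26663 − 24960 = 1703
nΣX² − (ΣX)² = 47355 − 38025 = 9330; nΣY² − (ΣY)² = 17094 − 16384 = 710
r = 1703 / √(9330 × 710) = 1703 / 2573.7716 ≈ 0.662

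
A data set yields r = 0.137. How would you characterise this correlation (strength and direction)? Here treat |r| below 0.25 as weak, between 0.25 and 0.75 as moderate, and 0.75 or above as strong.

r = 0.137 > 0 so the relationship is positive.
|r| = 0.137, which falls in the weak range.

weak positive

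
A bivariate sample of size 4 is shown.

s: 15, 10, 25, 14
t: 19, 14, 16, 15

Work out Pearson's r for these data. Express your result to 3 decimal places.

n = 4, Σs = 64, Σt = 64, Σs² = 1146, Σt² = 1038, Σst = 1035
nΣst − ΣsΣt = 4140 − 4096 = 44
nΣs² − (Σs)² = 4584 − 4096 = 488; nΣt² − (Σt)² = 4152 − 4096 = 56
r = 44 / √(488 × 56) = 44 / 165.3118 ≈ 0.266

0.266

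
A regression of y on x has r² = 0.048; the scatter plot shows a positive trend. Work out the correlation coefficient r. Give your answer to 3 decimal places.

0.219

|r| = √0.048 = 0.219
The association is positive, so r = 0.219.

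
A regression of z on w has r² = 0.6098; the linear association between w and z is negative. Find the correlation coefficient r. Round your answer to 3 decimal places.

|r| = √0.6098 = 0.781
The association is negative, so r = −0.781.

-0.781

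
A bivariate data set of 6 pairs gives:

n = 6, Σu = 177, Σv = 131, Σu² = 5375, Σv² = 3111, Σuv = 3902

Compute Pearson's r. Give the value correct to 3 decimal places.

r = (nΣuv − ΣuΣv) / √[(nΣu² − (Σu)²)(nΣv² − (Σv)²)]
Numerator: 6×3902 − 177×131 = 225
Denominator: √[(32250 − 31329)(18666 − 17161)] = √[921 × 1505] = 1177.3296
r = 225 / 1177.3296 ≈ 0.191

0.191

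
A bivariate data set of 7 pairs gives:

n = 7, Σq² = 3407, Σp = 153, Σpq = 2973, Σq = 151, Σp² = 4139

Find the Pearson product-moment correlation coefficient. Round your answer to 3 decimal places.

-0.949

r = (nΣpq − ΣpΣq) / √[(nΣp² − (Σp)²)(nΣq² − (Σq)²)]
Numerator: 7×2973 − 153×151 = -2292
Denominator: √[(28973 − 23409)(23849 − 22801)] = √[5564 × 1048] = 2414.7613
r = -2292 / 2414.7613 ≈ -0.949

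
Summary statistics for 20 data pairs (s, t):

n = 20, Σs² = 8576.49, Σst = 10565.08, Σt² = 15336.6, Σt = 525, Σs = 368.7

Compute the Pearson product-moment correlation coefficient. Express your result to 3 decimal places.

0.533

r = (nΣst − ΣsΣt) / √[(nΣs² − (Σs)²)(nΣt² − (Σt)²)]
Numerator: 20×10565.08 − 368.7×525 = 17734.1
Denominator: √[(171529.8 − 135939.69)(306732 − 275625)] = √[35590.11 × 31107] = 33273.1356
r = 17734.1 / 33273.1356 ≈ 0.533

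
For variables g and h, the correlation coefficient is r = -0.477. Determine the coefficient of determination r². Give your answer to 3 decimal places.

0.228

r² = (-0.477)² = 0.228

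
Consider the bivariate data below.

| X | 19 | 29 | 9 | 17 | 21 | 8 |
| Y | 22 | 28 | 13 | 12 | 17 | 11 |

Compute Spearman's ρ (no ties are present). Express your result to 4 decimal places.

Rank X: 4, 6, 2, 3, 5, 1
Rank Y: 5, 6, 3, 2, 4, 1
d = rank(X) − rank(Y): -1, 0, -1, 1, 1, 0; Σd² = 4
ρ = 1 − 6Σd² / [n(n²−1)] = 1 − 6×4 / (6×35) = 1 − 24/210 ≈ 0.8857

0.8857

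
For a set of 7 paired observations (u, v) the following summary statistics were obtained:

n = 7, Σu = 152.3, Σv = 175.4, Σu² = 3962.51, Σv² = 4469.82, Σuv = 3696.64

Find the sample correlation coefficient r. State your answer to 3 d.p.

r = (nΣuv − ΣuΣv) / √[(nΣu² − (Σu)²)(nΣv² − (Σv)²)]
Numerator: 7×3696.64 − 152.3×175.4 = -836.94
Denominator: √[(27737.57 − 23195.29)(31288.74 − 30765.16)] = √[4542.28 × 523.58] = 1542.1566
r = -836.94 / 1542.1566 ≈ -0.543

-0.543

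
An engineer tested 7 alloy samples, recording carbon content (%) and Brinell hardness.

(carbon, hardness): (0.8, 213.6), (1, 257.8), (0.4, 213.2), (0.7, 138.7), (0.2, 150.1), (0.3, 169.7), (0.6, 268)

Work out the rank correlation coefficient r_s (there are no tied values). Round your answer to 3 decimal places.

Rank carbon: 6, 7, 3, 5, 1, 2, 4
Rank hardness: 5, 6, 4, 1, 2, 3, 7
d = rank(carbon) − rank(hardness): 1, 1, -1, 4, -1, -1, -3; Σd² = 30
ρ = 1 − 6Σd² / [n(n²−1)] = 1 − 6×30 / (7×48) = 1 − 180/336 ≈ 0.464

0.464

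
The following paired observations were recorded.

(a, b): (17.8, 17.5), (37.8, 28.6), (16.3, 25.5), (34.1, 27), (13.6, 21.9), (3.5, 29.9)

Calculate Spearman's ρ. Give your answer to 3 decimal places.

Rank a: 4, 6, 3, 5, 2, 1
Rank b: 1, 5, 3, 4, 2, 6
d = rank(a) − rank(b): 3, 1, 0, 1, 0, -5; Σd² = 36
ρ = 1 − 6Σd² / [n(n²−1)] = 1 − 6×36 / (6×35) = 1 − 216/210 ≈ -0.029

-0.029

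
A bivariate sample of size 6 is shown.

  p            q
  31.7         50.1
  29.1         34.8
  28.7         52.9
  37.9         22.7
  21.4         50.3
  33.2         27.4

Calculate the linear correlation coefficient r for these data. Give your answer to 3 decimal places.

n = 6, Σp = 182, Σq = 238.2, Σp² = 5672, Σq² = 10315.6, Σpq = 6965.51
nΣpq − ΣpΣq = 41793.06 − 43352.4 = -1559.34
nΣp² − (Σp)² = 34032 − 33124 = 908; nΣq² − (Σq)² = 61893.6 − 56739.24 = 5154.36
r = -1559.34 / √(908 × 5154.36) = -1559.34 / 2163.3675 ≈ -0.721

-0.721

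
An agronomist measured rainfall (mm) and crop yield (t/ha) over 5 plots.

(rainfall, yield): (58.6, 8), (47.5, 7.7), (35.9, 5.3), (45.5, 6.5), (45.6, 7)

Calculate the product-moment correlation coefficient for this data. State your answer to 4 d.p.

n = 5, Σx = 233.1, Σy = 34.5, Σx² = 11128.63, Σy² = 242.63, Σxy = 1639.77
nΣxy − ΣxΣy = 8198.85 − 8041.95 = 156.9
nΣx² − (Σx)² = 55643.15 − 54335.61 = 1307.54; nΣy² − (Σy)² = 1213.15 − 1190.25 = 22.9
r = 156.9 / √(1307.54 × 22.9) = 156.9 / 173.0395 ≈ 0.9067

0.9067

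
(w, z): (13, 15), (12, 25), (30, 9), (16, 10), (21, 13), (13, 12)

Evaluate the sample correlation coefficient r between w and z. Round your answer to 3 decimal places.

-0.576

n = 6, Σw = 105, Σz = 84, Σw² = 2079, Σz² = 1344, Σwz = 1354
nΣwz − ΣwΣz = 8124 − 8820 = -696
nΣw² − (Σw)² = 12474 − 11025 = 1449; nΣz² − (Σz)² = 8064 − 7056 = 1008
r = -696 / √(1449 × 1008) = -696 / 1208.5495 ≈ -0.576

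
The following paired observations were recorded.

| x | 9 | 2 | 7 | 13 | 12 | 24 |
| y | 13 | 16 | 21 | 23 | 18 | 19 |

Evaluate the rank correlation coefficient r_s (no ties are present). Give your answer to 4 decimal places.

0.4286

Rank x: 3, 1, 2, 5, 4, 6
Rank y: 1, 2, 5, 6, 3, 4
d = rank(x) − rank(y): 2, -1, -3, -1, 1, 2; Σd² = 20
ρ = 1 − 6Σd² / [n(n²−1)] = 1 − 6×20 / (6×35) = 1 − 120/210 ≈ 0.4286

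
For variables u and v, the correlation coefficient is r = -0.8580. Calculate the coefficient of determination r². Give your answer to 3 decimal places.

0.736

r² = (-0.8580)² = 0.736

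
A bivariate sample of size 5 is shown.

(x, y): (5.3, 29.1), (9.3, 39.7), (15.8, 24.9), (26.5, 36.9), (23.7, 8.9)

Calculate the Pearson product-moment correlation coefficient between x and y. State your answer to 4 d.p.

n = 5, Σx = 80.6, Σy = 139.5, Σx² = 1628.16, Σy² = 4483.73, Σxy = 2105.64
nΣxy − ΣxΣy = 10528.2 − 11243.7 = -715.5
nΣx² − (Σx)² = 8140.8 − 6496.36 = 1644.44; nΣy² − (Σy)² = 22418.65 − 19460.25 = 2958.4
r = -715.5 / √(1644.44 × 2958.4) = -715.5 / 2205.6544 ≈ -0.3244

-0.3244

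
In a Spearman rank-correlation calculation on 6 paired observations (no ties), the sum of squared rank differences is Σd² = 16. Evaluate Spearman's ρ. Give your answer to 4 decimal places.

ρ = 1 − 6Σd² / [n(n²−1)] = 1 − 6×16 / (6×35)
  = 1 − 96/210 = 1 − 0.45714 ≈ 0.5429

0.5429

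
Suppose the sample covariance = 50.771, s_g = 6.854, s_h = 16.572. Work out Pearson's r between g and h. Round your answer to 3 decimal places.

r = Cov(g,h) / (s_g · s_h) = 50.771 / (6.854 × 16.572)
  = 50.771 / 113.5845 ≈ 0.447

0.447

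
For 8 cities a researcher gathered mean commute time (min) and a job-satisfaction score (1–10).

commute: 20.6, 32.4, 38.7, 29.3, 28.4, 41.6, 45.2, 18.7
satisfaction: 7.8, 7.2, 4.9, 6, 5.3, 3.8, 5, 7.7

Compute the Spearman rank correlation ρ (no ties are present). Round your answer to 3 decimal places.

-0.810

Rank commute: 2, 5, 6, 4, 3, 7, 8, 1
Rank satisfaction: 8, 6, 2, 5, 4, 1, 3, 7
d = rank(commute) − rank(satisfaction): -6, -1, 4, -1, -1, 6, 5, -6; Σd² = 152
ρ = 1 − 6Σd² / [n(n²−1)] = 1 − 6×152 / (8×63) = 1 − 912/504 ≈ -0.810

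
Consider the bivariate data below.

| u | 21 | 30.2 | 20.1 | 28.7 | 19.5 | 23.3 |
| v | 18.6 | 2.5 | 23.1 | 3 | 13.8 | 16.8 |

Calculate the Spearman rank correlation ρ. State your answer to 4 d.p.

Rank u: 3, 6, 2, 5, 1, 4
Rank v: 5, 1, 6, 2, 3, 4
d = rank(u) − rank(v): -2, 5, -4, 3, -2, 0; Σd² = 58
ρ = 1 − 6Σd² / [n(n²−1)] = 1 − 6×58 / (6×35) = 1 − 348/210 ≈ -0.6571

-0.6571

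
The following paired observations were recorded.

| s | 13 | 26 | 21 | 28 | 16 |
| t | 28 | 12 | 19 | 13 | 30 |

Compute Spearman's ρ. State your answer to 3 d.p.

Rank s: 1, 4, 3, 5, 2
Rank t: 4, 1, 3, 2, 5
d = rank(s) − rank(t): -3, 3, 0, 3, -3; Σd² = 36
ρ = 1 − 6Σd² / [n(n²−1)] = 1 − 6×36 / (5×24) = 1 − 216/120 ≈ -0.800

-0.800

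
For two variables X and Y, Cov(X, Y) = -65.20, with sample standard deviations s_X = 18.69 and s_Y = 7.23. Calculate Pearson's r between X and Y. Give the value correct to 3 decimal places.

r = Cov(X,Y) / (s_X · s_Y) = -65.20 / (18.69 × 7.23)
  = -65.20 / 135.1287 ≈ -0.483

-0.483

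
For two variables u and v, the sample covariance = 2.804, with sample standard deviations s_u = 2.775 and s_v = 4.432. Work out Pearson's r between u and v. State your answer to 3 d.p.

r = Cov(u,v) / (s_u · s_v) = 2.804 / (2.775 × 4.432)
  = 2.804 / 12.2988 ≈ 0.228

0.228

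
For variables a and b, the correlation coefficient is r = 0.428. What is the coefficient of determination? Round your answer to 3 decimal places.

r² = (0.428)² = 0.183

0.183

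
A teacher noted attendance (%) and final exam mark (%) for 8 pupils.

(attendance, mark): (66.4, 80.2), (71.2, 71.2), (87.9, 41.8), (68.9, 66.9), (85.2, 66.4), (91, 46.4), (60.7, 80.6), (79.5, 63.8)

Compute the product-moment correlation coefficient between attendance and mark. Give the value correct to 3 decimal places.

n = 8, Σx = 610.8, Σy = 517.3, Σx² = 47496.8, Σy² = 34853.05, Σxy = 38522.55
nΣxy − ΣxΣy = 308180.4 − 315966.84 = -7786.44
nΣx² − (Σx)² = 379974.4 − 373076.64 = 6897.76; nΣy² − (Σy)² = 278824.4 − 267599.29 = 11225.11
r = -7786.44 / √(6897.76 × 11225.11) = -7786.44 / 8799.3247 ≈ -0.885

-0.885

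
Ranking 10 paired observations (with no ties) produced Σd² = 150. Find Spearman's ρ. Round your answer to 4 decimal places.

0.0909

ρ = 1 − 6Σd² / [n(n²−1)] = 1 − 6×150 / (10×99)
  = 1 − 900/990 = 1 − 0.90909 ≈ 0.0909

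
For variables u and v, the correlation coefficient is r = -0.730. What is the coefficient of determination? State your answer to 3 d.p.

0.533

r² = (-0.730)² = 0.533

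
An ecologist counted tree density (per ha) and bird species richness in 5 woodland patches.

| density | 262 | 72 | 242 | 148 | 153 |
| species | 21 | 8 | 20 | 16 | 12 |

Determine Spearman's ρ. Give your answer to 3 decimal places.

Rank density: 5, 1, 4, 2, 3
Rank species: 5, 1, 4, 3, 2
d = rank(density) − rank(species): 0, 0, 0, -1, 1; Σd² = 2
ρ = 1 − 6Σd² / [n(n²−1)] = 1 − 6×2 / (5×24) = 1 − 12/120 ≈ 0.900

0.900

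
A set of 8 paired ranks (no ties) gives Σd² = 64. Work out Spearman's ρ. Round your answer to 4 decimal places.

0.2381

ρ = 1 − 6Σd² / [n(n²−1)] = 1 − 6×64 / (8×63)
  = 1 − 384/504 = 1 − 0.76190 ≈ 0.2381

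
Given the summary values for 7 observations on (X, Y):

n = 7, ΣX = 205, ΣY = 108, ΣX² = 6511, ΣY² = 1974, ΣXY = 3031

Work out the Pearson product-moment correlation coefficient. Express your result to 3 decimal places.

r = (nΣXY − ΣXΣY) / √[(nΣX² − (ΣX)²)(nΣY² − (ΣY)²)]
Numerator: 7×3031 − 205×108 = -923
Denominator: √[(45577 − 42025)(13818 − 11664)] = √[3552 × 2154] = 2766.0456
r = -923 / 2766.0456 ≈ -0.334

-0.334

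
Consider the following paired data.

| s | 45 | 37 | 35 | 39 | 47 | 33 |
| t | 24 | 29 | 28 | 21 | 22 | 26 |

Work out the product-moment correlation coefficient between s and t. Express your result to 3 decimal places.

-0.623

n = 6, Σs = 236, Σt = 150, Σs² = 9438, Σt² = 3802, Σst = 5844
nΣst − ΣsΣt = 35064 − 35400 = -336
nΣs² − (Σs)² = 56628 − 55696 = 932; nΣt² − (Σt)² = 22812 − 22500 = 312
r = -336 / √(932 × 312) = -336 / 539.2439 ≈ -0.623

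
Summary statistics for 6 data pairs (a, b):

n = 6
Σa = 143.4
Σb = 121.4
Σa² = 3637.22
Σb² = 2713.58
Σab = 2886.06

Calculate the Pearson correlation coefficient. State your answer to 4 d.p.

-0.0663

r = (nΣab − ΣaΣb) / √[(nΣa² − (Σa)²)(nΣb² − (Σb)²)]
Numerator: 6×2886.06 − 143.4×121.4 = -92.4
Denominator: √[(21823.32 − 20563.56)(16281.48 − 14737.96)] = √[1259.76 × 1543.52] = 1394.4407
r = -92.4 / 1394.4407 ≈ -0.0663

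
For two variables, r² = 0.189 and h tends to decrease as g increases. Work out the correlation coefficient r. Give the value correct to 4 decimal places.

|r| = √0.189 = 0.4347
The association is negative, so r = −0.4347.

-0.4347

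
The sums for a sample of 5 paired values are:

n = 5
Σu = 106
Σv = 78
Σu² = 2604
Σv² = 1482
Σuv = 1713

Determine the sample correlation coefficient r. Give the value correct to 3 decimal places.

0.193

r = (nΣuv − ΣuΣv) / √[(nΣu² − (Σu)²)(nΣv² − (Σv)²)]
Numerator: 5×1713 − 106×78 = 297
Denominator: √[(13020 − 11236)(7410 − 6084)] = √[1784 × 1326] = 1538.0455
r = 297 / 1538.0455 ≈ 0.193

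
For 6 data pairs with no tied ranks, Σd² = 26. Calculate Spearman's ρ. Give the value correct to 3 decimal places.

0.257

ρ = 1 − 6Σd² / [n(n²−1)] = 1 − 6×26 / (6×35)
  = 1 − 156/210 = 1 − 0.7429 ≈ 0.257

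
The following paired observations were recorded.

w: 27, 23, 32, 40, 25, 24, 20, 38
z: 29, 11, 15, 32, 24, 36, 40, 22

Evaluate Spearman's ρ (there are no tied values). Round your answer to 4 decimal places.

Rank w: 5, 2, 6, 8, 4, 3, 1, 7
Rank z: 5, 1, 2, 6, 4, 7, 8, 3
d = rank(w) − rank(z): 0, 1, 4, 2, 0, -4, -7, 4; Σd² = 102
ρ = 1 − 6Σd² / [n(n²−1)] = 1 − 6×102 / (8×63) = 1 − 612/504 ≈ -0.2143

-0.2143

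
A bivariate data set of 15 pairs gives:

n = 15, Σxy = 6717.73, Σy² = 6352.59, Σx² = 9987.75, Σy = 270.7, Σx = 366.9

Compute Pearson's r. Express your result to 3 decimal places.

r = (nΣxy − ΣxΣy) / √[(nΣx² − (Σx)²)(nΣy² − (Σy)²)]
Numerator: 15×6717.73 − 366.9×270.7 = 1446.12
Denominator: √[(149816.25 − 134615.61)(95288.85 − 73278.49)] = √[15200.64 × 22010.36] = 18291.2973
r = 1446.12 / 18291.2973 ≈ 0.079

0.079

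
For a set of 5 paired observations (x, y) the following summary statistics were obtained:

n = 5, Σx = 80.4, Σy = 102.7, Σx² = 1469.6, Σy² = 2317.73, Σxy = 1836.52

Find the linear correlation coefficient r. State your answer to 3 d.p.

0.965

r = (nΣxy − ΣxΣy) / √[(nΣx² − (Σx)²)(nΣy² − (Σy)²)]
Numerator: 5×1836.52 − 80.4×102.7 = 925.52
Denominator: √[(7348 − 6464.16)(11588.65 − 10547.29)] = √[883.84 × 1041.36] = 959.3725
r = 925.52 / 959.3725 ≈ 0.965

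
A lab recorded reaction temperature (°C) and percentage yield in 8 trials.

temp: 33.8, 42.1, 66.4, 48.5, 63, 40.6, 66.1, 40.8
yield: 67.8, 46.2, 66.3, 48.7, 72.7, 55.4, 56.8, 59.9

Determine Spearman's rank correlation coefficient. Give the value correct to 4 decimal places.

Rank temp: 1, 4, 8, 5, 6, 2, 7, 3
Rank yield: 7, 1, 6, 2, 8, 3, 4, 5
d = rank(temp) − rank(yield): -6, 3, 2, 3, -2, -1, 3, -2; Σd² = 76
ρ = 1 − 6Σd² / [n(n²−1)] = 1 − 6×76 / (8×63) = 1 − 456/504 ≈ 0.0952

0.0952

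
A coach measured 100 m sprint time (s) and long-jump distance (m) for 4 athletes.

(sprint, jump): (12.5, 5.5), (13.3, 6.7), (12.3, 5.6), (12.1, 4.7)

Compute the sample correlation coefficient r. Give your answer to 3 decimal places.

n = 4, Σx = 50.2, Σy = 22.5, Σx² = 630.84, Σy² = 128.59, Σxy = 283.61
nΣxy − ΣxΣy = 1134.44 − 1129.5 = 4.94
nΣx² − (Σx)² = 2523.36 − 2520.04 = 3.32; nΣy² − (Σy)² = 514.36 − 506.25 = 8.11
r = 4.94 / √(3.32 × 8.11) = 4.94 / 5.1889 ≈ 0.952

0.952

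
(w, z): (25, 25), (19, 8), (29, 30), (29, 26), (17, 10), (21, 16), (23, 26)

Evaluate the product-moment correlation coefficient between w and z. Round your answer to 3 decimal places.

0.905

n = 7, Σw = 163, Σz = 141, Σw² = 3927, Σz² = 3297, Σwz = 3505
nΣwz − ΣwΣz = 24535 − 22983 = 1552
nΣw² − (Σw)² = 27489 − 26569 = 920; nΣz² − (Σz)² = 23079 − 19881 = 3198
r = 1552 / √(920 × 3198) = 1552 / 1715.2726 ≈ 0.905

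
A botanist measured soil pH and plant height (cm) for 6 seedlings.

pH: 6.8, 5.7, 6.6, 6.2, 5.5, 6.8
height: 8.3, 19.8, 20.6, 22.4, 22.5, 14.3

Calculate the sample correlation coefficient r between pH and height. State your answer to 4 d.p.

n = 6, Σx = 37.6, Σy = 107.9, Σx² = 237.22, Σy² = 2097.79, Σxy = 665.13
nΣxy − ΣxΣy = 3990.78 − 4057.04 = -66.26
nΣx² − (Σx)² = 1423.32 − 1413.76 = 9.56; nΣy² − (Σy)² = 12586.74 − 11642.41 = 944.33
r = -66.26 / √(9.56 × 944.33) = -66.26 / 95.0147 ≈ -0.6974

-0.6974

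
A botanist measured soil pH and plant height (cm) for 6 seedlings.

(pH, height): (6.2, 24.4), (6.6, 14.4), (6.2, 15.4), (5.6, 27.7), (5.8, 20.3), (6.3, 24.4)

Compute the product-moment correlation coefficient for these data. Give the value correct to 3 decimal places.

n = 6, Σx = 36.7, Σy = 126.6, Σx² = 225.13, Σy² = 2814.62, Σxy = 768.38
nΣxy − ΣxΣy = 4610.28 − 4646.22 = -35.94
nΣx² − (Σx)² = 1350.78 − 1346.89 = 3.89; nΣy² − (Σy)² = 16887.72 − 16027.56 = 860.16
r = -35.94 / √(3.89 × 860.16) = -35.94 / 57.8448 ≈ -0.621

-0.621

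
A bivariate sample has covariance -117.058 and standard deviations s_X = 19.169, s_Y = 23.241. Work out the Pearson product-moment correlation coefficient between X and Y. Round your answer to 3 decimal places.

r = Cov(X,Y) / (s_X · s_Y) = -117.058 / (19.169 × 23.241)
  = -117.058 / 445.5067 ≈ -0.263

-0.263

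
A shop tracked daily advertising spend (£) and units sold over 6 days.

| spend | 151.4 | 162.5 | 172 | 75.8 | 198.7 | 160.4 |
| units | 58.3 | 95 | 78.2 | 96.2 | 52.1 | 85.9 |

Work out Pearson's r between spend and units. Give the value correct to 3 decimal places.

-0.604

n = 6, Σx = 920.8, Σy = 465.7, Σx² = 149867.7, Σy² = 37886.79, Σxy = 69137.11
nΣxy − ΣxΣy = 414822.66 − 428816.56 = -13993.9
nΣx² − (Σx)² = 899206.2 − 847872.64 = 51333.56; nΣy² − (Σy)² = 227320.74 − 216876.49 = 10444.25
r = -13993.9 / √(51333.56 × 10444.25) = -13993.9 / 23154.7087 ≈ -0.604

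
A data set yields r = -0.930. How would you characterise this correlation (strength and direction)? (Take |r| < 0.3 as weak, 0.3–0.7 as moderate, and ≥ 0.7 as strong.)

r = -0.930 < 0 so the relationship is negative.
|r| = 0.930, which falls in the strong range.

strong negative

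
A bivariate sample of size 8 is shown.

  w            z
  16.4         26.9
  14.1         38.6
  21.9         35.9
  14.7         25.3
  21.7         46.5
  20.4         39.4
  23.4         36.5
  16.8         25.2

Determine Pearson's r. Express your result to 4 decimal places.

0.5718

n = 8, Σw = 149.4, Σz = 274.3, Σw² = 2880.32, Σz² = 9824.37, Σwz = 5233.81
nΣwz − ΣwΣz = 41870.48 − 40980.42 = 890.06
nΣw² − (Σw)² = 23042.56 − 22320.36 = 722.2; nΣz² − (Σz)² = 78594.96 − 75240.49 = 3354.47
r = 890.06 / √(722.2 × 3354.47) = 890.06 / 1556.4698 ≈ 0.5718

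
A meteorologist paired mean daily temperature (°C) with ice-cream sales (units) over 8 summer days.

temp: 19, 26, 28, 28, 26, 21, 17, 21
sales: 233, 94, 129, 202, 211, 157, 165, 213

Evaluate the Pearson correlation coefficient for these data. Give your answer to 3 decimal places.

n = 8, Σx = 186, Σy = 1404, Σx² = 4452, Σy² = 262334, Σxy = 32200
nΣxy − ΣxΣy = 257600 − 261144 = -3544
nΣx² − (Σx)² = 35616 − 34596 = 1020; nΣy² − (Σy)² = 2098672 − 1971216 = 127456
r = -3544 / √(1020 × 127456) = -3544 / 11401.9788 ≈ -0.311

-0.311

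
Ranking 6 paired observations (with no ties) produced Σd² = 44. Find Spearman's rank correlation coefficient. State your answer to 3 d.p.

ρ = 1 − 6Σd² / [n(n²−1)] = 1 − 6×44 / (6×35)
  = 1 − 264/210 = 1 − 1.2571 ≈ -0.257

-0.257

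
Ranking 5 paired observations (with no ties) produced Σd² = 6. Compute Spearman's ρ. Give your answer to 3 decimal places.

0.700

ρ = 1 − 6Σd² / [n(n²−1)] = 1 − 6×6 / (5×24)
  = 1 − 36/120 = 1 − 0.3000 ≈ 0.700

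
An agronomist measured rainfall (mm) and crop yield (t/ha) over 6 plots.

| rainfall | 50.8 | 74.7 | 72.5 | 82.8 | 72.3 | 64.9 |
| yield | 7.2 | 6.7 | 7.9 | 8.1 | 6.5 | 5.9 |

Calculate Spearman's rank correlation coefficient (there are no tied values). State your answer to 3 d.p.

Rank rainfall: 1, 5, 4, 6, 3, 2
Rank yield: 4, 3, 5, 6, 2, 1
d = rank(rainfall) − rank(yield): -3, 2, -1, 0, 1, 1; Σd² = 16
ρ = 1 − 6Σd² / [n(n²−1)] = 1 − 6×16 / (6×35) = 1 − 96/210 ≈ 0.543

0.543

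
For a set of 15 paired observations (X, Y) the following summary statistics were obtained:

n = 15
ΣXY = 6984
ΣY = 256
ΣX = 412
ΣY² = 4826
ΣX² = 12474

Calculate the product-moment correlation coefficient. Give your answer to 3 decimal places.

-0.065

r = (nΣXY − ΣXΣY) / √[(nΣX² − (ΣX)²)(nΣY² − (ΣY)²)]
Numerator: 15×6984 − 412×256 = -712
Denominator: √[(187110 − 169744)(72390 − 65536)] = √[17366 × 6854] = 10909.9296
r = -712 / 10909.9296 ≈ -0.065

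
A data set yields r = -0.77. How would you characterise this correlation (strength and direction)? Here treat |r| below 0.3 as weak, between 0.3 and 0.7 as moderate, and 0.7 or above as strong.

strong negative

r = -0.77 < 0 so the relationship is negative.
|r| = 0.77, which falls in the strong range.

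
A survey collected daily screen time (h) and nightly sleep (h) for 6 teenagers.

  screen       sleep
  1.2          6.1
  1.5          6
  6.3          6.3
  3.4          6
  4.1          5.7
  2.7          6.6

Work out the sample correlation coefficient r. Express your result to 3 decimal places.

n = 6, Σx = 19.2, Σy = 36.7, Σx² = 79.04, Σy² = 224.95, Σxy = 117.6
nΣxy − ΣxΣy = 705.6 − 704.64 = 0.96
nΣx² − (Σx)² = 474.24 − 368.64 = 105.6; nΣy² − (Σy)² = 1349.7 − 1346.89 = 2.81
r = 0.96 / √(105.6 × 2.81) = 0.96 / 17.2260 ≈ 0.056

0.056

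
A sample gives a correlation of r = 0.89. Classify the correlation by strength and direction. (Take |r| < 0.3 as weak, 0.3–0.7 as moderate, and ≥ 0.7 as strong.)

r = 0.89 > 0 so the relationship is positive.
|r| = 0.89, which falls in the strong range.

strong positive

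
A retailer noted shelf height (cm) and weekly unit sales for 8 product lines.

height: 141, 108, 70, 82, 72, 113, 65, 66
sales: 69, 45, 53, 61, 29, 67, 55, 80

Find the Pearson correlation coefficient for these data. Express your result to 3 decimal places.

0.220

n = 8, Σx = 717, Σy = 459, Σx² = 69703, Σy² = 28071, Σxy = 41815
nΣxy − ΣxΣy = 334520 − 329103 = 5417
nΣx² − (Σx)² = 557624 − 514089 = 43535; nΣy² − (Σy)² = 224568 − 210681 = 13887
r = 5417 / √(43535 × 13887) = 5417 / 24588.0163 ≈ 0.220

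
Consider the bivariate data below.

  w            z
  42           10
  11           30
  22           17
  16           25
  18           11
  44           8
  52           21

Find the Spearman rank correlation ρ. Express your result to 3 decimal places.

Rank w: 5, 1, 4, 2, 3, 6, 7
Rank z: 2, 7, 4, 6, 3, 1, 5
d = rank(w) − rank(z): 3, -6, 0, -4, 0, 5, 2; Σd² = 90
ρ = 1 − 6Σd² / [n(n²−1)] = 1 − 6×90 / (7×48) = 1 − 540/336 ≈ -0.607

-0.607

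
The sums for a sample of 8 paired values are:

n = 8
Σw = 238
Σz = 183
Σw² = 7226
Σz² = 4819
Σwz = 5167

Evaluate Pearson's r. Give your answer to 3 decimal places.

r = (nΣwz − ΣwΣz) / √[(nΣw² − (Σw)²)(nΣz² − (Σz)²)]
Numerator: 8×5167 − 238×183 = -2218
Denominator: √[(57808 − 56644)(38552 − 33489)] = √[1164 × 5063] = 2427.6186
r = -2218 / 2427.6186 ≈ -0.914

-0.914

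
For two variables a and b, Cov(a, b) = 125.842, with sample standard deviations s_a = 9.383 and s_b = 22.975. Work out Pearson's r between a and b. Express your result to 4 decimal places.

0.5838

r = Cov(a,b) / (s_a · s_b) = 125.842 / (9.383 × 22.975)
  = 125.842 / 215.5744 ≈ 0.5838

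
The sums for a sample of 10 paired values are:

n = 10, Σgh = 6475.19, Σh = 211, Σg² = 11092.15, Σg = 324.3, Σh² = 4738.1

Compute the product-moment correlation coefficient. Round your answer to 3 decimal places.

r = (nΣgh − ΣgΣh) / √[(nΣg² − (Σg)²)(nΣh² − (Σh)²)]
Numerator: 10×6475.19 − 324.3×211 = -3675.4
Denominator: √[(110921.5 − 105170.49)(47381 − 44521)] = √[5751.01 × 2860] = 4055.5997
r = -3675.4 / 4055.5997 ≈ -0.906

-0.906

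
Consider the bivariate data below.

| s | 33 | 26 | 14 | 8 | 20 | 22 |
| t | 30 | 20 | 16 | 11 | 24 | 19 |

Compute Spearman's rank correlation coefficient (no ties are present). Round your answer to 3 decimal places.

0.829

Rank s: 6, 5, 2, 1, 3, 4
Rank t: 6, 4, 2, 1, 5, 3
d = rank(s) − rank(t): 0, 1, 0, 0, -2, 1; Σd² = 6
ρ = 1 − 6Σd² / [n(n²−1)] = 1 − 6×6 / (6×35) = 1 − 36/210 ≈ 0.829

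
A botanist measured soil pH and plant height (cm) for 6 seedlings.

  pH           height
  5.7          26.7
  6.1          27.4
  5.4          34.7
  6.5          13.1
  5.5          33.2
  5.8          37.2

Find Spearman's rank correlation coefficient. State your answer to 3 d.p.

Rank pH: 3, 5, 1, 6, 2, 4
Rank height: 2, 3, 5, 1, 4, 6
d = rank(pH) − rank(height): 1, 2, -4, 5, -2, -2; Σd² = 54
ρ = 1 − 6Σd² / [n(n²−1)] = 1 − 6×54 / (6×35) = 1 − 324/210 ≈ -0.543

-0.543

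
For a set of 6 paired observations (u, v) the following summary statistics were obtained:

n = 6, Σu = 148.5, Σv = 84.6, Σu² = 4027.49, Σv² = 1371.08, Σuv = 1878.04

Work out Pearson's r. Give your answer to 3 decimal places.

r = (nΣuv − ΣuΣv) / √[(nΣu² − (Σu)²)(nΣv² − (Σv)²)]
Numerator: 6×1878.04 − 148.5×84.6 = -1294.86
Denominator: √[(24164.94 − 22052.25)(8226.48 − 7157.16)] = √[2112.69 × 1069.32] = 1503.0441
r = -1294.86 / 1503.0441 ≈ -0.861

-0.861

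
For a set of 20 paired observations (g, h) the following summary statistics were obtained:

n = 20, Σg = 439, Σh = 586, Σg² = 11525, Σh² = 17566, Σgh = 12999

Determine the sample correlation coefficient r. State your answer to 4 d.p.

r = (nΣgh − ΣgΣh) / √[(nΣg² − (Σg)²)(nΣh² − (Σh)²)]
Numerator: 20×12999 − 439×586 = 2726
Denominator: √[(230500 − 192721)(351320 − 343396)] = √[37779 × 7924] = 17302.0460
r = 2726 / 17302.0460 ≈ 0.1576

0.1576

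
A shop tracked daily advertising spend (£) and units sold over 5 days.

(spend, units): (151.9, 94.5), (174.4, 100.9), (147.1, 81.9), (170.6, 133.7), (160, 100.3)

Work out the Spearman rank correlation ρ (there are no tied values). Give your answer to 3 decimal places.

Rank spend: 2, 5, 1, 4, 3
Rank units: 2, 4, 1, 5, 3
d = rank(spend) − rank(units): 0, 1, 0, -1, 0; Σd² = 2
ρ = 1 − 6Σd² / [n(n²−1)] = 1 − 6×2 / (5×24) = 1 − 12/120 ≈ 0.900

0.900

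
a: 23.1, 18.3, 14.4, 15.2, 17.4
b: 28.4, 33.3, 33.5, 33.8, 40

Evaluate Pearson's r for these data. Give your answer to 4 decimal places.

n = 5, Σa = 88.4, Σb = 169, Σa² = 1609.66, Σb² = 5780.14, Σab = 2957.59
nΣab − ΣaΣb = 14787.95 − 14939.6 = -151.65
nΣa² − (Σa)² = 8048.3 − 7814.56 = 233.74; nΣb² − (Σb)² = 28900.7 − 28561 = 339.7
r = -151.65 / √(233.74 × 339.7) = -151.65 / 281.7827 ≈ -0.5382

-0.5382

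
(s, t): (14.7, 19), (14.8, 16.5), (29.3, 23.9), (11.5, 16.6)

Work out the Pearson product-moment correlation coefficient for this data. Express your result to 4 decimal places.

n = 4, Σs = 70.3, Σt = 76, Σs² = 1425.87, Σt² = 1480.02, Σst = 1414.67
nΣst − ΣsΣt = 5658.68 − 5342.8 = 315.88
nΣs² − (Σs)² = 5703.48 − 4942.09 = 761.39; nΣt² − (Σt)² = 5920.08 − 5776 = 144.08
r = 315.88 / √(761.39 × 144.08) = 315.88 / 331.2115 ≈ 0.9537

0.9537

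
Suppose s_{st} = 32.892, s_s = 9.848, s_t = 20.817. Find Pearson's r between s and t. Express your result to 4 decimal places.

0.1604

r = Cov(s,t) / (s_s · s_t) = 32.892 / (9.848 × 20.817)
  = 32.892 / 205.0058 ≈ 0.1604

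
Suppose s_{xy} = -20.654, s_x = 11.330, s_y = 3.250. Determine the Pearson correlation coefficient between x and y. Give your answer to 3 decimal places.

r = Cov(x,y) / (s_x · s_y) = -20.654 / (11.330 × 3.250)
  = -20.654 / 36.8225 ≈ -0.561

-0.561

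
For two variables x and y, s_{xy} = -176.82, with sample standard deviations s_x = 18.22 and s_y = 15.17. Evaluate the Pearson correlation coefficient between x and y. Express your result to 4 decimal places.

r = Cov(x,y) / (s_x · s_y) = -176.82 / (18.22 × 15.17)
  = -176.82 / 276.3974 ≈ -0.6397

-0.6397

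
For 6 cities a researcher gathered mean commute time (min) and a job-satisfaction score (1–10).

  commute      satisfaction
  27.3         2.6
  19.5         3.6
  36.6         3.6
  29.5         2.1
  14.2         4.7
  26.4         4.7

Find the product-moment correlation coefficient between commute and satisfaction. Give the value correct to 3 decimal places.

n = 6, Σx = 153.5, Σy = 21.3, Σx² = 4233.95, Σy² = 81.27, Σxy = 525.71
nΣxy − ΣxΣy = 3154.26 − 3269.55 = -115.29
nΣx² − (Σx)² = 25403.7 − 23562.25 = 1841.45; nΣy² − (Σy)² = 487.62 − 453.69 = 33.93
r = -115.29 / √(1841.45 × 33.93) = -115.29 / 249.9608 ≈ -0.461

-0.461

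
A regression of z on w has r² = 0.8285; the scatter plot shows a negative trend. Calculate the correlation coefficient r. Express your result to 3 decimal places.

-0.910

|r| = √0.8285 = 0.910
The association is negative, so r = −0.910.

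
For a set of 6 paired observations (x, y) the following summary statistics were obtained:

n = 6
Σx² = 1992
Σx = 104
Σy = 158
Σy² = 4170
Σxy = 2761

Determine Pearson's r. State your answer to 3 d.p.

r = (nΣxy − ΣxΣy) / √[(nΣx² − (Σx)²)(nΣy² − (Σy)²)]
Numerator: 6×2761 − 104×158 = 134
Denominator: √[(11952 − 10816)(25020 − 24964)] = √[1136 × 56] = 252.2221
r = 134 / 252.2221 ≈ 0.531

0.531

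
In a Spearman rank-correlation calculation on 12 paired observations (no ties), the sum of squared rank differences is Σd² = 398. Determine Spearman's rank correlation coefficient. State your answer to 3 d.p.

-0.392

ρ = 1 − 6Σd² / [n(n²−1)] = 1 − 6×398 / (12×143)
  = 1 − 2388/1716 = 1 − 1.3916 ≈ -0.392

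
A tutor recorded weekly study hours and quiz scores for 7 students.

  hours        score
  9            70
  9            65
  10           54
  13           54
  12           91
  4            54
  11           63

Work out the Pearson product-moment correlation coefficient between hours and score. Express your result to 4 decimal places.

n = 7, Σx = 68, Σy = 451, Σx² = 712, Σy² = 30123, Σxy = 4458
nΣxy − ΣxΣy = 31206 − 30668 = 538
nΣx² − (Σx)² = 4984 − 4624 = 360; nΣy² − (Σy)² = 210861 − 203401 = 7460
r = 538 / √(360 × 7460) = 538 / 1638.7800 ≈ 0.3283

0.3283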